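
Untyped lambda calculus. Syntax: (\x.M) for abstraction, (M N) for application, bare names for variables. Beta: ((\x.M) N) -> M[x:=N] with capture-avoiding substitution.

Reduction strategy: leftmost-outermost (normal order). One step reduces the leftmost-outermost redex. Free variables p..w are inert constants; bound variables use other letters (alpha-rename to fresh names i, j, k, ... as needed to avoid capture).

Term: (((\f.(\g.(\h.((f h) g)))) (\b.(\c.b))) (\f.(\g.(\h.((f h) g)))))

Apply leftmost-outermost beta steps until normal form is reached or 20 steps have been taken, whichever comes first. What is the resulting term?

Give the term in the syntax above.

Step 0: (((\f.(\g.(\h.((f h) g)))) (\b.(\c.b))) (\f.(\g.(\h.((f h) g)))))
Step 1: ((\g.(\h.(((\b.(\c.b)) h) g))) (\f.(\g.(\h.((f h) g)))))
Step 2: (\h.(((\b.(\c.b)) h) (\f.(\g.(\h.((f h) g))))))
Step 3: (\h.((\c.h) (\f.(\g.(\h.((f h) g))))))
Step 4: (\h.h)

Answer: (\h.h)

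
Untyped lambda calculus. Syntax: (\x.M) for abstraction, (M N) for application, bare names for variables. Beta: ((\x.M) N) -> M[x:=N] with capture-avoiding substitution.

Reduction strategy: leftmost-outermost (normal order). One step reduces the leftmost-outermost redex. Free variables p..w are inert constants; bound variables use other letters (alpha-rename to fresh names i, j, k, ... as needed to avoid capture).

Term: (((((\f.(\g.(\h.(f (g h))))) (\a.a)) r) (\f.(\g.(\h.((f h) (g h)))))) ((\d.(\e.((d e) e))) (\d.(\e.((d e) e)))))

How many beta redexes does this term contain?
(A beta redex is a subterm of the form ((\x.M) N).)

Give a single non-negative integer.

Term: (((((\f.(\g.(\h.(f (g h))))) (\a.a)) r) (\f.(\g.(\h.((f h) (g h)))))) ((\d.(\e.((d e) e))) (\d.(\e.((d e) e)))))
  Redex: ((\f.(\g.(\h.(f (g h))))) (\a.a))
  Redex: ((\d.(\e.((d e) e))) (\d.(\e.((d e) e))))
Total redexes: 2

Answer: 2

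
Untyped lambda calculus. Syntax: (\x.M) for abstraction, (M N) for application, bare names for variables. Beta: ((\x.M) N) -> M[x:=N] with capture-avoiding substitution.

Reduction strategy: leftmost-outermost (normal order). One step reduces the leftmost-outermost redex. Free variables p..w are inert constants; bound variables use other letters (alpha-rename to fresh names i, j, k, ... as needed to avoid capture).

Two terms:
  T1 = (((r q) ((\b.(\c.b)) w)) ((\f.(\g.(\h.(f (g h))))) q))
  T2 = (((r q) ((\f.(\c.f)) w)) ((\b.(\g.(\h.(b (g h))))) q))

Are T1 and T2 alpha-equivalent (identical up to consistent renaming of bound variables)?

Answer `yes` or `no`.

Term 1: (((r q) ((\b.(\c.b)) w)) ((\f.(\g.(\h.(f (g h))))) q))
Term 2: (((r q) ((\f.(\c.f)) w)) ((\b.(\g.(\h.(b (g h))))) q))
Alpha-equivalence: compare structure up to binder renaming.
Result: True

Answer: yes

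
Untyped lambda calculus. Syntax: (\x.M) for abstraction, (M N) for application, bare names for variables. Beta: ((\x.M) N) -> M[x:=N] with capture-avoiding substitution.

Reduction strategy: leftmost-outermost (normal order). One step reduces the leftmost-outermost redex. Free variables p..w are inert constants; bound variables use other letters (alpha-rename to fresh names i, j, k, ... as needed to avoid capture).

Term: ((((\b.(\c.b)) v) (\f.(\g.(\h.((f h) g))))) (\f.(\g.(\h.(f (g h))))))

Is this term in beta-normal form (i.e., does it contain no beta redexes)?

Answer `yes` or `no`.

Term: ((((\b.(\c.b)) v) (\f.(\g.(\h.((f h) g))))) (\f.(\g.(\h.(f (g h))))))
Found 1 beta redex(es).

Answer: no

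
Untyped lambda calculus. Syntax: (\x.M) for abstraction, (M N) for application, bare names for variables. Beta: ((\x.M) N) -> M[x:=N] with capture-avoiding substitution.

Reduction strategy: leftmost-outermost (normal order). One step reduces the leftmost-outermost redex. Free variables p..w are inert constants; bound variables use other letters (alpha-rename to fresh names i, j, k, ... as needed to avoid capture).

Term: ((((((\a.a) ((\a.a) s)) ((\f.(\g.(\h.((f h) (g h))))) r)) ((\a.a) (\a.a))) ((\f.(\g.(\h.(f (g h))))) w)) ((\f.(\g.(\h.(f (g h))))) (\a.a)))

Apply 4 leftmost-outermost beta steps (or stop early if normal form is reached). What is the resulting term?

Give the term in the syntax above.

Step 0: ((((((\a.a) ((\a.a) s)) ((\f.(\g.(\h.((f h) (g h))))) r)) ((\a.a) (\a.a))) ((\f.(\g.(\h.(f (g h))))) w)) ((\f.(\g.(\h.(f (g h))))) (\a.a)))
Step 1: ((((((\a.a) s) ((\f.(\g.(\h.((f h) (g h))))) r)) ((\a.a) (\a.a))) ((\f.(\g.(\h.(f (g h))))) w)) ((\f.(\g.(\h.(f (g h))))) (\a.a)))
Step 2: ((((s ((\f.(\g.(\h.((f h) (g h))))) r)) ((\a.a) (\a.a))) ((\f.(\g.(\h.(f (g h))))) w)) ((\f.(\g.(\h.(f (g h))))) (\a.a)))
Step 3: ((((s (\g.(\h.((r h) (g h))))) ((\a.a) (\a.a))) ((\f.(\g.(\h.(f (g h))))) w)) ((\f.(\g.(\h.(f (g h))))) (\a.a)))
Step 4: ((((s (\g.(\h.((r h) (g h))))) (\a.a)) ((\f.(\g.(\h.(f (g h))))) w)) ((\f.(\g.(\h.(f (g h))))) (\a.a)))

Answer: ((((s (\g.(\h.((r h) (g h))))) (\a.a)) ((\f.(\g.(\h.(f (g h))))) w)) ((\f.(\g.(\h.(f (g h))))) (\a.a)))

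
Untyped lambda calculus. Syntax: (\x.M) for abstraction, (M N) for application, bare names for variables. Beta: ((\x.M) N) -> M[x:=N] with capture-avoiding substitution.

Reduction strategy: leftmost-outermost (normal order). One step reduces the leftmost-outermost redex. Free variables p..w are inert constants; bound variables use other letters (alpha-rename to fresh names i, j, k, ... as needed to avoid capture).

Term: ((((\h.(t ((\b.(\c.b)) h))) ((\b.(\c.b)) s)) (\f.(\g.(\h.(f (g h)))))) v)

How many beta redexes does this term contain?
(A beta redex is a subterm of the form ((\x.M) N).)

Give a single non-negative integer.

Answer: 3

Derivation:
Term: ((((\h.(t ((\b.(\c.b)) h))) ((\b.(\c.b)) s)) (\f.(\g.(\h.(f (g h)))))) v)
  Redex: ((\h.(t ((\b.(\c.b)) h))) ((\b.(\c.b)) s))
  Redex: ((\b.(\c.b)) h)
  Redex: ((\b.(\c.b)) s)
Total redexes: 3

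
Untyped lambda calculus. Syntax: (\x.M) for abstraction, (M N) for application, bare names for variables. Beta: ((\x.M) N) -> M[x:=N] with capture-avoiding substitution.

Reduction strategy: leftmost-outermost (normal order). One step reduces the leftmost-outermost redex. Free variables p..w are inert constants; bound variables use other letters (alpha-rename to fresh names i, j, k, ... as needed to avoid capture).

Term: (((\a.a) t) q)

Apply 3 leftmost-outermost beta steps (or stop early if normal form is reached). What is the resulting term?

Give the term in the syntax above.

Step 0: (((\a.a) t) q)
Step 1: (t q)
Step 2: (normal form reached)

Answer: (t q)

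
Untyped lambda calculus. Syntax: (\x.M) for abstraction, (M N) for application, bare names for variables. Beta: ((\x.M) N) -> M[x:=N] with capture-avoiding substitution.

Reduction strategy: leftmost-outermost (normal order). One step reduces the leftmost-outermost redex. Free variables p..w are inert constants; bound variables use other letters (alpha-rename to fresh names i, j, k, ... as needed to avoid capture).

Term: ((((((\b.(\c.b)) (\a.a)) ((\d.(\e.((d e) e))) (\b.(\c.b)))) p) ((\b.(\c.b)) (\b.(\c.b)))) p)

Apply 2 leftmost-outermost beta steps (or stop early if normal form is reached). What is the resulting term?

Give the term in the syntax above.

Step 0: ((((((\b.(\c.b)) (\a.a)) ((\d.(\e.((d e) e))) (\b.(\c.b)))) p) ((\b.(\c.b)) (\b.(\c.b)))) p)
Step 1: (((((\c.(\a.a)) ((\d.(\e.((d e) e))) (\b.(\c.b)))) p) ((\b.(\c.b)) (\b.(\c.b)))) p)
Step 2: ((((\a.a) p) ((\b.(\c.b)) (\b.(\c.b)))) p)

Answer: ((((\a.a) p) ((\b.(\c.b)) (\b.(\c.b)))) p)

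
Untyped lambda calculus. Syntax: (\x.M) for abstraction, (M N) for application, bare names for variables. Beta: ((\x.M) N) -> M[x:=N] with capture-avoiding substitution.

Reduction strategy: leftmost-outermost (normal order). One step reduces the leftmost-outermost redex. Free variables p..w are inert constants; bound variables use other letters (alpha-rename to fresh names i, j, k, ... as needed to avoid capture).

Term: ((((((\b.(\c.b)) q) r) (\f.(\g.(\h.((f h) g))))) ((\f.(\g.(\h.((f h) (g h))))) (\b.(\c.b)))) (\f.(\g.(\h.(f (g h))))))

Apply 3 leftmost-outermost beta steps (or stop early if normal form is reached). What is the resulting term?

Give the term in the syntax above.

Answer: (((q (\f.(\g.(\h.((f h) g))))) (\g.(\h.(((\b.(\c.b)) h) (g h))))) (\f.(\g.(\h.(f (g h))))))

Derivation:
Step 0: ((((((\b.(\c.b)) q) r) (\f.(\g.(\h.((f h) g))))) ((\f.(\g.(\h.((f h) (g h))))) (\b.(\c.b)))) (\f.(\g.(\h.(f (g h))))))
Step 1: (((((\c.q) r) (\f.(\g.(\h.((f h) g))))) ((\f.(\g.(\h.((f h) (g h))))) (\b.(\c.b)))) (\f.(\g.(\h.(f (g h))))))
Step 2: (((q (\f.(\g.(\h.((f h) g))))) ((\f.(\g.(\h.((f h) (g h))))) (\b.(\c.b)))) (\f.(\g.(\h.(f (g h))))))
Step 3: (((q (\f.(\g.(\h.((f h) g))))) (\g.(\h.(((\b.(\c.b)) h) (g h))))) (\f.(\g.(\h.(f (g h))))))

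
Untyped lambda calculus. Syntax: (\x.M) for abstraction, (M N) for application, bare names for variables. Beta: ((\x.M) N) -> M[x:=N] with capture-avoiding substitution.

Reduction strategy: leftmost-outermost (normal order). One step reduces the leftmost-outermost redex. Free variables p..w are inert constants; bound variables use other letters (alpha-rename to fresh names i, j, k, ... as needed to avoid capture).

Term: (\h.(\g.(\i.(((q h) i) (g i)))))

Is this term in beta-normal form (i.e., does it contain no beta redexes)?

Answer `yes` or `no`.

Term: (\h.(\g.(\i.(((q h) i) (g i)))))
No beta redexes found.

Answer: yes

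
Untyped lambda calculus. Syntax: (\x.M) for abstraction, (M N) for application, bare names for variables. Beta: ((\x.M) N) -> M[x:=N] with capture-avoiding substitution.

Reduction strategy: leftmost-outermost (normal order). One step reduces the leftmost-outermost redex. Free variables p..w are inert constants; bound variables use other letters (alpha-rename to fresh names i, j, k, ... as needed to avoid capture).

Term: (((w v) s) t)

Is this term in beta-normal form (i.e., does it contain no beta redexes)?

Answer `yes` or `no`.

Answer: yes

Derivation:
Term: (((w v) s) t)
No beta redexes found.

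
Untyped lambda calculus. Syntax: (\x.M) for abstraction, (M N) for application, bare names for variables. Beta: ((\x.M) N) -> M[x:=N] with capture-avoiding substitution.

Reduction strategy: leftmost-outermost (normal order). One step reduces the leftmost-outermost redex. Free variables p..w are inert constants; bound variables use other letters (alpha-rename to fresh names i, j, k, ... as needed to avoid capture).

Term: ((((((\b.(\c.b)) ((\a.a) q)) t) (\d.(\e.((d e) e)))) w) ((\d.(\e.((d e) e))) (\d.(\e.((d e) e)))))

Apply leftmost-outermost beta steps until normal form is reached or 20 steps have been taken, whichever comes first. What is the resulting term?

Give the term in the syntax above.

Answer: (((q (\d.(\e.((d e) e)))) w) (\e.((e e) e)))

Derivation:
Step 0: ((((((\b.(\c.b)) ((\a.a) q)) t) (\d.(\e.((d e) e)))) w) ((\d.(\e.((d e) e))) (\d.(\e.((d e) e)))))
Step 1: (((((\c.((\a.a) q)) t) (\d.(\e.((d e) e)))) w) ((\d.(\e.((d e) e))) (\d.(\e.((d e) e)))))
Step 2: (((((\a.a) q) (\d.(\e.((d e) e)))) w) ((\d.(\e.((d e) e))) (\d.(\e.((d e) e)))))
Step 3: (((q (\d.(\e.((d e) e)))) w) ((\d.(\e.((d e) e))) (\d.(\e.((d e) e)))))
Step 4: (((q (\d.(\e.((d e) e)))) w) (\e.(((\d.(\e.((d e) e))) e) e)))
Step 5: (((q (\d.(\e.((d e) e)))) w) (\e.((\i.((e i) i)) e)))
Step 6: (((q (\d.(\e.((d e) e)))) w) (\e.((e e) e)))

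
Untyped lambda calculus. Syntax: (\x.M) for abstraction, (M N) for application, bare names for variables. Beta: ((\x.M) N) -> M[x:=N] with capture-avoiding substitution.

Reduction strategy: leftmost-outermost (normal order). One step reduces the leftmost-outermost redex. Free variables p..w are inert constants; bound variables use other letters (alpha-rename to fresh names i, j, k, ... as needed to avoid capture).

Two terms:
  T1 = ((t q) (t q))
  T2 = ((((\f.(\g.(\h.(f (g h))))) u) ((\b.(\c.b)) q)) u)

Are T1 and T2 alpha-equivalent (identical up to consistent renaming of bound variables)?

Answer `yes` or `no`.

Term 1: ((t q) (t q))
Term 2: ((((\f.(\g.(\h.(f (g h))))) u) ((\b.(\c.b)) q)) u)
Alpha-equivalence: compare structure up to binder renaming.
Result: False

Answer: no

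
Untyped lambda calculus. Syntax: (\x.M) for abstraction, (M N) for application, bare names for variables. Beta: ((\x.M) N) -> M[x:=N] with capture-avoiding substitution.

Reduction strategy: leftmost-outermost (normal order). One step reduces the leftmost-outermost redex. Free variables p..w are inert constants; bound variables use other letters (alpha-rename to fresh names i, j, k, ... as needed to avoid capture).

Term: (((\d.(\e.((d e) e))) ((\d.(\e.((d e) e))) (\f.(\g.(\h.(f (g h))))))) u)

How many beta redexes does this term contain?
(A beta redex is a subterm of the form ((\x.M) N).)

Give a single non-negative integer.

Answer: 2

Derivation:
Term: (((\d.(\e.((d e) e))) ((\d.(\e.((d e) e))) (\f.(\g.(\h.(f (g h))))))) u)
  Redex: ((\d.(\e.((d e) e))) ((\d.(\e.((d e) e))) (\f.(\g.(\h.(f (g h)))))))
  Redex: ((\d.(\e.((d e) e))) (\f.(\g.(\h.(f (g h))))))
Total redexes: 2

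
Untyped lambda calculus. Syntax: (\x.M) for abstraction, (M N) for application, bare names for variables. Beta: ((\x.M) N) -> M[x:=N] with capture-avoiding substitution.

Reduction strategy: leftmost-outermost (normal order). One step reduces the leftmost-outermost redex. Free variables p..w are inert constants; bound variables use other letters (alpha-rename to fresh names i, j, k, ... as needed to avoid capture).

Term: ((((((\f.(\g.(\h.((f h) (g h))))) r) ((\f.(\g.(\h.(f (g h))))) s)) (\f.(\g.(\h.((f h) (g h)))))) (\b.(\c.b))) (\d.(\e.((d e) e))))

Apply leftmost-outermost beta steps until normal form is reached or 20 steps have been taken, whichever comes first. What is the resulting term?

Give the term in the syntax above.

Step 0: ((((((\f.(\g.(\h.((f h) (g h))))) r) ((\f.(\g.(\h.(f (g h))))) s)) (\f.(\g.(\h.((f h) (g h)))))) (\b.(\c.b))) (\d.(\e.((d e) e))))
Step 1: (((((\g.(\h.((r h) (g h)))) ((\f.(\g.(\h.(f (g h))))) s)) (\f.(\g.(\h.((f h) (g h)))))) (\b.(\c.b))) (\d.(\e.((d e) e))))
Step 2: ((((\h.((r h) (((\f.(\g.(\h.(f (g h))))) s) h))) (\f.(\g.(\h.((f h) (g h)))))) (\b.(\c.b))) (\d.(\e.((d e) e))))
Step 3: ((((r (\f.(\g.(\h.((f h) (g h)))))) (((\f.(\g.(\h.(f (g h))))) s) (\f.(\g.(\h.((f h) (g h))))))) (\b.(\c.b))) (\d.(\e.((d e) e))))
Step 4: ((((r (\f.(\g.(\h.((f h) (g h)))))) ((\g.(\h.(s (g h)))) (\f.(\g.(\h.((f h) (g h))))))) (\b.(\c.b))) (\d.(\e.((d e) e))))
Step 5: ((((r (\f.(\g.(\h.((f h) (g h)))))) (\h.(s ((\f.(\g.(\h.((f h) (g h))))) h)))) (\b.(\c.b))) (\d.(\e.((d e) e))))
Step 6: ((((r (\f.(\g.(\h.((f h) (g h)))))) (\h.(s (\g.(\i.((h i) (g i))))))) (\b.(\c.b))) (\d.(\e.((d e) e))))

Answer: ((((r (\f.(\g.(\h.((f h) (g h)))))) (\h.(s (\g.(\i.((h i) (g i))))))) (\b.(\c.b))) (\d.(\e.((d e) e))))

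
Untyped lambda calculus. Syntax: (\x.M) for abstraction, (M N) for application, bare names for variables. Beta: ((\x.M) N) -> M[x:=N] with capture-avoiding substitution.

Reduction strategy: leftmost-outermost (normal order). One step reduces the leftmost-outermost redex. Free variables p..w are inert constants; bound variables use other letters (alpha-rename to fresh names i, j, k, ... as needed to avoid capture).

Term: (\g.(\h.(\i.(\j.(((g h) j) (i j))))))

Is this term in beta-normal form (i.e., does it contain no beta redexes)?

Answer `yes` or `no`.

Term: (\g.(\h.(\i.(\j.(((g h) j) (i j))))))
No beta redexes found.

Answer: yes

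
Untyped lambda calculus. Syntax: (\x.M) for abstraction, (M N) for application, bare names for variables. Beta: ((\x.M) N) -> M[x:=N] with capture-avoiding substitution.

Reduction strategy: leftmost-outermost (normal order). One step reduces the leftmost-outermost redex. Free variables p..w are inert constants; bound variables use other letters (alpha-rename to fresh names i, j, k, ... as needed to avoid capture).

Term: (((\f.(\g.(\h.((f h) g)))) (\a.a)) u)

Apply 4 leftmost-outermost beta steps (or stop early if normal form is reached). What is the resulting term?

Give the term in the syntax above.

Step 0: (((\f.(\g.(\h.((f h) g)))) (\a.a)) u)
Step 1: ((\g.(\h.(((\a.a) h) g))) u)
Step 2: (\h.(((\a.a) h) u))
Step 3: (\h.(h u))
Step 4: (normal form reached)

Answer: (\h.(h u))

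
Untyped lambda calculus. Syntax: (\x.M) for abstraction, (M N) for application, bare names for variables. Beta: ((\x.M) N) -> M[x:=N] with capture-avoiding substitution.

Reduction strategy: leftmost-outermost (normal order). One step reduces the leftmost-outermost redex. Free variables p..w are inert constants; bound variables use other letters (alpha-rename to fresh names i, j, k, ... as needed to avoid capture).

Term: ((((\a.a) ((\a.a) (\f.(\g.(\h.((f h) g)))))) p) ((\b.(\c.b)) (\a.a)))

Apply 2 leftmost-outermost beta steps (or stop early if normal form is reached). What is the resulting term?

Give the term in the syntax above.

Answer: (((\f.(\g.(\h.((f h) g)))) p) ((\b.(\c.b)) (\a.a)))

Derivation:
Step 0: ((((\a.a) ((\a.a) (\f.(\g.(\h.((f h) g)))))) p) ((\b.(\c.b)) (\a.a)))
Step 1: ((((\a.a) (\f.(\g.(\h.((f h) g))))) p) ((\b.(\c.b)) (\a.a)))
Step 2: (((\f.(\g.(\h.((f h) g)))) p) ((\b.(\c.b)) (\a.a)))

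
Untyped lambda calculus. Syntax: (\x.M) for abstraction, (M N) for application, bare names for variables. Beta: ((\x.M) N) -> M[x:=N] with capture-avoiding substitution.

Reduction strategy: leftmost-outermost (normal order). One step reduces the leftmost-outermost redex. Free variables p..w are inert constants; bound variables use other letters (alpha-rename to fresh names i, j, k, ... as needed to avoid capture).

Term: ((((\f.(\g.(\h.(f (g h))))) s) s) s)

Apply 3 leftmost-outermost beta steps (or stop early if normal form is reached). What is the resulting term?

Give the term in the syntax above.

Answer: (s (s s))

Derivation:
Step 0: ((((\f.(\g.(\h.(f (g h))))) s) s) s)
Step 1: (((\g.(\h.(s (g h)))) s) s)
Step 2: ((\h.(s (s h))) s)
Step 3: (s (s s))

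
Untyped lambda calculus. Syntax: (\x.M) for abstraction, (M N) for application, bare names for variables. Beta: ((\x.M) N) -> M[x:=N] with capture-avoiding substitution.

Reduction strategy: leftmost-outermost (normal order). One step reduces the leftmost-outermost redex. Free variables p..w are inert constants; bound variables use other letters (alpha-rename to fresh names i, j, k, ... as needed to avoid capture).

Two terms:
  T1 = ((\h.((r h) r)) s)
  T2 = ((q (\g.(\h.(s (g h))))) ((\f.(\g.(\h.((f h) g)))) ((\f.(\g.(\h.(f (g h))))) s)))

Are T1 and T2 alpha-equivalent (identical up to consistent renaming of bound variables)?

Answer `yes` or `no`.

Term 1: ((\h.((r h) r)) s)
Term 2: ((q (\g.(\h.(s (g h))))) ((\f.(\g.(\h.((f h) g)))) ((\f.(\g.(\h.(f (g h))))) s)))
Alpha-equivalence: compare structure up to binder renaming.
Result: False

Answer: no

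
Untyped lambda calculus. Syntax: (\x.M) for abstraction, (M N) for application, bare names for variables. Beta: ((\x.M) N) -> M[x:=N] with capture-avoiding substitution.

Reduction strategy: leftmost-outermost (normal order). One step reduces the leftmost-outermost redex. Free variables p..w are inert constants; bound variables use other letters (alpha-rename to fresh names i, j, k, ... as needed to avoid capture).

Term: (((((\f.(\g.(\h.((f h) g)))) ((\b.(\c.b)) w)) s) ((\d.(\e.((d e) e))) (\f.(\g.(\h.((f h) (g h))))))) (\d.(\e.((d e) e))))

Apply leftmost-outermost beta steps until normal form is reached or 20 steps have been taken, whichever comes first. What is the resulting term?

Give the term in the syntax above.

Answer: ((w s) (\d.(\e.((d e) e))))

Derivation:
Step 0: (((((\f.(\g.(\h.((f h) g)))) ((\b.(\c.b)) w)) s) ((\d.(\e.((d e) e))) (\f.(\g.(\h.((f h) (g h))))))) (\d.(\e.((d e) e))))
Step 1: ((((\g.(\h.((((\b.(\c.b)) w) h) g))) s) ((\d.(\e.((d e) e))) (\f.(\g.(\h.((f h) (g h))))))) (\d.(\e.((d e) e))))
Step 2: (((\h.((((\b.(\c.b)) w) h) s)) ((\d.(\e.((d e) e))) (\f.(\g.(\h.((f h) (g h))))))) (\d.(\e.((d e) e))))
Step 3: (((((\b.(\c.b)) w) ((\d.(\e.((d e) e))) (\f.(\g.(\h.((f h) (g h))))))) s) (\d.(\e.((d e) e))))
Step 4: ((((\c.w) ((\d.(\e.((d e) e))) (\f.(\g.(\h.((f h) (g h))))))) s) (\d.(\e.((d e) e))))
Step 5: ((w s) (\d.(\e.((d e) e))))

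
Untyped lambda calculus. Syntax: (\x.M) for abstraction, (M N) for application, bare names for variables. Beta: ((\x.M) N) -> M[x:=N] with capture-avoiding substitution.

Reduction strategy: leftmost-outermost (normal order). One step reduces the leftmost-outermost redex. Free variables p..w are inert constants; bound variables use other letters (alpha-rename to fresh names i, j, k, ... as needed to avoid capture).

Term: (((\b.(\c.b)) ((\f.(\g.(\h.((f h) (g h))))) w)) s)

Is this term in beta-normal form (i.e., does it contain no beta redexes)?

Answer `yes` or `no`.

Term: (((\b.(\c.b)) ((\f.(\g.(\h.((f h) (g h))))) w)) s)
Found 2 beta redex(es).

Answer: no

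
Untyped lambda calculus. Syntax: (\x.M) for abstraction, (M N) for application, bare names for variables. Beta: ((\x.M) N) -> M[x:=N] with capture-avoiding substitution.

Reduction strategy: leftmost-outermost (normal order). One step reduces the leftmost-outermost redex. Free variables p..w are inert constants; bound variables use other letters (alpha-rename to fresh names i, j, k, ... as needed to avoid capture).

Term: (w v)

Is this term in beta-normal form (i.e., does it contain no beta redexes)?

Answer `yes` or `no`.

Answer: yes

Derivation:
Term: (w v)
No beta redexes found.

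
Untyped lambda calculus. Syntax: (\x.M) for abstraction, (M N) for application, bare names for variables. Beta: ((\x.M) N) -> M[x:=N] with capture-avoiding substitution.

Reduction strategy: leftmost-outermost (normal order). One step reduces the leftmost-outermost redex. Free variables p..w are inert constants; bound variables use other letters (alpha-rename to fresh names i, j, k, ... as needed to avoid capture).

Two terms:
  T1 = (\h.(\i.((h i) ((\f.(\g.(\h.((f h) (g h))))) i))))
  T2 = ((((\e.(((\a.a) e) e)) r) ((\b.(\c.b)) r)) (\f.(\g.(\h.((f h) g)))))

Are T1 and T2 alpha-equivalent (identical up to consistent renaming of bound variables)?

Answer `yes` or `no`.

Term 1: (\h.(\i.((h i) ((\f.(\g.(\h.((f h) (g h))))) i))))
Term 2: ((((\e.(((\a.a) e) e)) r) ((\b.(\c.b)) r)) (\f.(\g.(\h.((f h) g)))))
Alpha-equivalence: compare structure up to binder renaming.
Result: False

Answer: no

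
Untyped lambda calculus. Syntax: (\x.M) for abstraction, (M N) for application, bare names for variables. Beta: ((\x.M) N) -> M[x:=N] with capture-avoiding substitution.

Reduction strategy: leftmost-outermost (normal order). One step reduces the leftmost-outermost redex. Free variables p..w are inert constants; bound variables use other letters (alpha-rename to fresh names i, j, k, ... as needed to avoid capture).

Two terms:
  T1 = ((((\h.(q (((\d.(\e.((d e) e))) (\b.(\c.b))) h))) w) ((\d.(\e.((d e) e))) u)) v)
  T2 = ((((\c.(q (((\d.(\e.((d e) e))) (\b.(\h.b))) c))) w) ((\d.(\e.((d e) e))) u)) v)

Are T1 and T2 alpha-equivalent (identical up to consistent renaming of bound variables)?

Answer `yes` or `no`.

Term 1: ((((\h.(q (((\d.(\e.((d e) e))) (\b.(\c.b))) h))) w) ((\d.(\e.((d e) e))) u)) v)
Term 2: ((((\c.(q (((\d.(\e.((d e) e))) (\b.(\h.b))) c))) w) ((\d.(\e.((d e) e))) u)) v)
Alpha-equivalence: compare structure up to binder renaming.
Result: True

Answer: yes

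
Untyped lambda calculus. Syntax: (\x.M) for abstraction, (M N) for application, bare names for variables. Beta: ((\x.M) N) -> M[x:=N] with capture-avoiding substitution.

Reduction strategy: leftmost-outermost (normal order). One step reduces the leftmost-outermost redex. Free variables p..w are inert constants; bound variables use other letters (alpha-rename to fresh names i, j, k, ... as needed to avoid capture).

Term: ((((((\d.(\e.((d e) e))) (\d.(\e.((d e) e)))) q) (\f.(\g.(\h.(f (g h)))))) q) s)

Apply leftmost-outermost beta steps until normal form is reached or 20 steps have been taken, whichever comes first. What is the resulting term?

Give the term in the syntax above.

Answer: (((((q q) q) (\f.(\g.(\h.(f (g h)))))) q) s)

Derivation:
Step 0: ((((((\d.(\e.((d e) e))) (\d.(\e.((d e) e)))) q) (\f.(\g.(\h.(f (g h)))))) q) s)
Step 1: (((((\e.(((\d.(\e.((d e) e))) e) e)) q) (\f.(\g.(\h.(f (g h)))))) q) s)
Step 2: ((((((\d.(\e.((d e) e))) q) q) (\f.(\g.(\h.(f (g h)))))) q) s)
Step 3: (((((\e.((q e) e)) q) (\f.(\g.(\h.(f (g h)))))) q) s)
Step 4: (((((q q) q) (\f.(\g.(\h.(f (g h)))))) q) s)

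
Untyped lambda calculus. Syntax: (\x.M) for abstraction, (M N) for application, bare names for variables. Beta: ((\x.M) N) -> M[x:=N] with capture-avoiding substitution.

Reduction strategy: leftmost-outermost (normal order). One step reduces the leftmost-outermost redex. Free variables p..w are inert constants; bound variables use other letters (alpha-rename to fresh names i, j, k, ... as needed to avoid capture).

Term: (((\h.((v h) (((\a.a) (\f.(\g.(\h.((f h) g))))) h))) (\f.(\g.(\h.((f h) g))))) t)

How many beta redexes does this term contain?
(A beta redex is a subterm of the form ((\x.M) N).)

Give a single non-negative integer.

Term: (((\h.((v h) (((\a.a) (\f.(\g.(\h.((f h) g))))) h))) (\f.(\g.(\h.((f h) g))))) t)
  Redex: ((\h.((v h) (((\a.a) (\f.(\g.(\h.((f h) g))))) h))) (\f.(\g.(\h.((f h) g)))))
  Redex: ((\a.a) (\f.(\g.(\h.((f h) g)))))
Total redexes: 2

Answer: 2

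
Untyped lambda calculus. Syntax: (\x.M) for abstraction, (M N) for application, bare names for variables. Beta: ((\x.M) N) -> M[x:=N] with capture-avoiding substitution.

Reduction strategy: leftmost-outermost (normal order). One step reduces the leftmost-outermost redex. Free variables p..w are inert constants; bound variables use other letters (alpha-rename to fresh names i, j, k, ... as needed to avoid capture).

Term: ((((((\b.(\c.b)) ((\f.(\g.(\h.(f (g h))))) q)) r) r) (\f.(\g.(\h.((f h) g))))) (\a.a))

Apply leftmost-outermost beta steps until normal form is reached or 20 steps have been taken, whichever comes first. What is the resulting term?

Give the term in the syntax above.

Step 0: ((((((\b.(\c.b)) ((\f.(\g.(\h.(f (g h))))) q)) r) r) (\f.(\g.(\h.((f h) g))))) (\a.a))
Step 1: (((((\c.((\f.(\g.(\h.(f (g h))))) q)) r) r) (\f.(\g.(\h.((f h) g))))) (\a.a))
Step 2: (((((\f.(\g.(\h.(f (g h))))) q) r) (\f.(\g.(\h.((f h) g))))) (\a.a))
Step 3: ((((\g.(\h.(q (g h)))) r) (\f.(\g.(\h.((f h) g))))) (\a.a))
Step 4: (((\h.(q (r h))) (\f.(\g.(\h.((f h) g))))) (\a.a))
Step 5: ((q (r (\f.(\g.(\h.((f h) g)))))) (\a.a))

Answer: ((q (r (\f.(\g.(\h.((f h) g)))))) (\a.a))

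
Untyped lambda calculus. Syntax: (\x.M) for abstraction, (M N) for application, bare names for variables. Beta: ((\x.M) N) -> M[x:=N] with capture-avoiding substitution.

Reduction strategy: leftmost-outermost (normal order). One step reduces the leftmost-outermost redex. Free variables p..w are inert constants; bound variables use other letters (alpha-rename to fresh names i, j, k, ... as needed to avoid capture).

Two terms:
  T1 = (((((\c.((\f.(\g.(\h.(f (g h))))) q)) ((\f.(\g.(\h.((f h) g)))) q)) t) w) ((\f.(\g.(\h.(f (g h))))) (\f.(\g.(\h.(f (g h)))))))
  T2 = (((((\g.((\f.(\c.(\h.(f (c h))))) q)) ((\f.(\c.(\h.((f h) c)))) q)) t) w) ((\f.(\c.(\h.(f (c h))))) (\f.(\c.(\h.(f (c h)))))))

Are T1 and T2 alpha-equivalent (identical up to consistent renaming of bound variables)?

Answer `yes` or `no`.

Answer: yes

Derivation:
Term 1: (((((\c.((\f.(\g.(\h.(f (g h))))) q)) ((\f.(\g.(\h.((f h) g)))) q)) t) w) ((\f.(\g.(\h.(f (g h))))) (\f.(\g.(\h.(f (g h)))))))
Term 2: (((((\g.((\f.(\c.(\h.(f (c h))))) q)) ((\f.(\c.(\h.((f h) c)))) q)) t) w) ((\f.(\c.(\h.(f (c h))))) (\f.(\c.(\h.(f (c h)))))))
Alpha-equivalence: compare structure up to binder renaming.
Result: True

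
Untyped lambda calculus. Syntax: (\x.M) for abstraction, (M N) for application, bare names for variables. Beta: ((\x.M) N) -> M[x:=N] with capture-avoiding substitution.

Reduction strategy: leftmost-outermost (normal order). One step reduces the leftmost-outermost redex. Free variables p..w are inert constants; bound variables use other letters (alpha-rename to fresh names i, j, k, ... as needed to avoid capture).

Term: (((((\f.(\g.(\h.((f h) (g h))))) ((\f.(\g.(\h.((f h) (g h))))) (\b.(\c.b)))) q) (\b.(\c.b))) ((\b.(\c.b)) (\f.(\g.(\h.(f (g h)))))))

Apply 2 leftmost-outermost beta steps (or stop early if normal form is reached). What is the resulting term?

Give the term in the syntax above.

Answer: (((\h.((((\f.(\g.(\h.((f h) (g h))))) (\b.(\c.b))) h) (q h))) (\b.(\c.b))) ((\b.(\c.b)) (\f.(\g.(\h.(f (g h)))))))

Derivation:
Step 0: (((((\f.(\g.(\h.((f h) (g h))))) ((\f.(\g.(\h.((f h) (g h))))) (\b.(\c.b)))) q) (\b.(\c.b))) ((\b.(\c.b)) (\f.(\g.(\h.(f (g h)))))))
Step 1: ((((\g.(\h.((((\f.(\g.(\h.((f h) (g h))))) (\b.(\c.b))) h) (g h)))) q) (\b.(\c.b))) ((\b.(\c.b)) (\f.(\g.(\h.(f (g h)))))))
Step 2: (((\h.((((\f.(\g.(\h.((f h) (g h))))) (\b.(\c.b))) h) (q h))) (\b.(\c.b))) ((\b.(\c.b)) (\f.(\g.(\h.(f (g h)))))))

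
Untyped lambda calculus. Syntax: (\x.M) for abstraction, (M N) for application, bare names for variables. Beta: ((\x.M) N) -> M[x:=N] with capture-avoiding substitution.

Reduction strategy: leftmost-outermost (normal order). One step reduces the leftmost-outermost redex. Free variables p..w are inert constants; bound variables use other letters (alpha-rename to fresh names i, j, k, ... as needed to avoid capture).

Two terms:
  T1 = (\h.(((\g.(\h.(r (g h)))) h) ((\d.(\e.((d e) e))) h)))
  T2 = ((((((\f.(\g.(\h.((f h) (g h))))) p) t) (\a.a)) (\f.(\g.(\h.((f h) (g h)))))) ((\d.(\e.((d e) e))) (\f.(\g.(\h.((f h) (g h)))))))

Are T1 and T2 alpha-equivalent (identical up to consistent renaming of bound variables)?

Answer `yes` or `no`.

Answer: no

Derivation:
Term 1: (\h.(((\g.(\h.(r (g h)))) h) ((\d.(\e.((d e) e))) h)))
Term 2: ((((((\f.(\g.(\h.((f h) (g h))))) p) t) (\a.a)) (\f.(\g.(\h.((f h) (g h)))))) ((\d.(\e.((d e) e))) (\f.(\g.(\h.((f h) (g h)))))))
Alpha-equivalence: compare structure up to binder renaming.
Result: False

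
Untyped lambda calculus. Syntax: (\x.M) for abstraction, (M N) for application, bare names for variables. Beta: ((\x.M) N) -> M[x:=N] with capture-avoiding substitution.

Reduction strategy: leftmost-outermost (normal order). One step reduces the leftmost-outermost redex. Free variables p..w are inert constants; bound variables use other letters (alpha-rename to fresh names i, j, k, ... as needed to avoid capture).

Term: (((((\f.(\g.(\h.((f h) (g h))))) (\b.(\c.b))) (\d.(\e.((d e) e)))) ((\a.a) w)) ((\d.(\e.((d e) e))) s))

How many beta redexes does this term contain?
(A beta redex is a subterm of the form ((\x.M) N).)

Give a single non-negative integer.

Answer: 3

Derivation:
Term: (((((\f.(\g.(\h.((f h) (g h))))) (\b.(\c.b))) (\d.(\e.((d e) e)))) ((\a.a) w)) ((\d.(\e.((d e) e))) s))
  Redex: ((\f.(\g.(\h.((f h) (g h))))) (\b.(\c.b)))
  Redex: ((\a.a) w)
  Redex: ((\d.(\e.((d e) e))) s)
Total redexes: 3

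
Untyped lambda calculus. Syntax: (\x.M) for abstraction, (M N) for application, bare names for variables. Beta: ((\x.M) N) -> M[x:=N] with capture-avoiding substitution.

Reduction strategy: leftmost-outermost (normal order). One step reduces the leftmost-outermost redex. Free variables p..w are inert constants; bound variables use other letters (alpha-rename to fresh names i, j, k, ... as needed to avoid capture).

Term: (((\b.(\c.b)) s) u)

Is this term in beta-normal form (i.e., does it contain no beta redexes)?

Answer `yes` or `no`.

Answer: no

Derivation:
Term: (((\b.(\c.b)) s) u)
Found 1 beta redex(es).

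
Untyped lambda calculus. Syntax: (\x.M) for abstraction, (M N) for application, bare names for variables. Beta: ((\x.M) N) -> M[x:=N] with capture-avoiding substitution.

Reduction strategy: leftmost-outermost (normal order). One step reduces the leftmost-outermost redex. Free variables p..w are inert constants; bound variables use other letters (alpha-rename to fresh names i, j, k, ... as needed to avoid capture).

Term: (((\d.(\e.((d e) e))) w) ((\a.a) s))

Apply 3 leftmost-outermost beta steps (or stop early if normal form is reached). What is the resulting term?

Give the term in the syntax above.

Answer: ((w s) ((\a.a) s))

Derivation:
Step 0: (((\d.(\e.((d e) e))) w) ((\a.a) s))
Step 1: ((\e.((w e) e)) ((\a.a) s))
Step 2: ((w ((\a.a) s)) ((\a.a) s))
Step 3: ((w s) ((\a.a) s))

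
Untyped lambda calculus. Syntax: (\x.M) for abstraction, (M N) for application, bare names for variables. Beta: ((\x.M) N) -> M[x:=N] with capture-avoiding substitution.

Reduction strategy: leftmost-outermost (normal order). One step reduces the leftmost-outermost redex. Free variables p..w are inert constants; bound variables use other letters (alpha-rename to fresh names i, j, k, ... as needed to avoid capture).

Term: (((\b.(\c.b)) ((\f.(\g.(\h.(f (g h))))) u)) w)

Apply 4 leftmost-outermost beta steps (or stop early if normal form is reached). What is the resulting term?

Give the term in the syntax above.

Step 0: (((\b.(\c.b)) ((\f.(\g.(\h.(f (g h))))) u)) w)
Step 1: ((\c.((\f.(\g.(\h.(f (g h))))) u)) w)
Step 2: ((\f.(\g.(\h.(f (g h))))) u)
Step 3: (\g.(\h.(u (g h))))
Step 4: (normal form reached)

Answer: (\g.(\h.(u (g h))))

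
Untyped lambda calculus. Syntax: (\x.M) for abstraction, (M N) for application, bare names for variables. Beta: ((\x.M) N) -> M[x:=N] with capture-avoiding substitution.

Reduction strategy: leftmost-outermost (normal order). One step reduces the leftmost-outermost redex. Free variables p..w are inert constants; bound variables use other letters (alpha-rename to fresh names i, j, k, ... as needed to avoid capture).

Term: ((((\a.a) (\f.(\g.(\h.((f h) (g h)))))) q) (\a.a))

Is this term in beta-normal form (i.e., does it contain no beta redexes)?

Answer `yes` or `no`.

Answer: no

Derivation:
Term: ((((\a.a) (\f.(\g.(\h.((f h) (g h)))))) q) (\a.a))
Found 1 beta redex(es).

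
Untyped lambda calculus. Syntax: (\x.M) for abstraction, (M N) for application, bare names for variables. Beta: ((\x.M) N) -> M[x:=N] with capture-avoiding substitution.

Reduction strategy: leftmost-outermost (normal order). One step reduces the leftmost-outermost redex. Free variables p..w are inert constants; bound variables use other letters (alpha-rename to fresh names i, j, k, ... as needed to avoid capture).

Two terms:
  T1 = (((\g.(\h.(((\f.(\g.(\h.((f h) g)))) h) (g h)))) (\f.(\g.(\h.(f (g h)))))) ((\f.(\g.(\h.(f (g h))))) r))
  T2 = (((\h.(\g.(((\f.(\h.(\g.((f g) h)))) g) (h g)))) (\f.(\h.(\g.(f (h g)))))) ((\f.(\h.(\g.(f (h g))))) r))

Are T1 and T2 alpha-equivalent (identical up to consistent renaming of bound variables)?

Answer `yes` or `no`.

Term 1: (((\g.(\h.(((\f.(\g.(\h.((f h) g)))) h) (g h)))) (\f.(\g.(\h.(f (g h)))))) ((\f.(\g.(\h.(f (g h))))) r))
Term 2: (((\h.(\g.(((\f.(\h.(\g.((f g) h)))) g) (h g)))) (\f.(\h.(\g.(f (h g)))))) ((\f.(\h.(\g.(f (h g))))) r))
Alpha-equivalence: compare structure up to binder renaming.
Result: True

Answer: yes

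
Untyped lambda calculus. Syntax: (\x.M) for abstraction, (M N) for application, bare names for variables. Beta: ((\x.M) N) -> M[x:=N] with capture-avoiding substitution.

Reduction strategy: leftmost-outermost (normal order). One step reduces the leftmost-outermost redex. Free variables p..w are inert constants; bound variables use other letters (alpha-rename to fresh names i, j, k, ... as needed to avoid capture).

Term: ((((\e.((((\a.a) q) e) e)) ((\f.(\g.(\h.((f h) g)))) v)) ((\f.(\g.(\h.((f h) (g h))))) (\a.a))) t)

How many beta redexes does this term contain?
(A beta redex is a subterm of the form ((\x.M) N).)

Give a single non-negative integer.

Term: ((((\e.((((\a.a) q) e) e)) ((\f.(\g.(\h.((f h) g)))) v)) ((\f.(\g.(\h.((f h) (g h))))) (\a.a))) t)
  Redex: ((\e.((((\a.a) q) e) e)) ((\f.(\g.(\h.((f h) g)))) v))
  Redex: ((\a.a) q)
  Redex: ((\f.(\g.(\h.((f h) g)))) v)
  Redex: ((\f.(\g.(\h.((f h) (g h))))) (\a.a))
Total redexes: 4

Answer: 4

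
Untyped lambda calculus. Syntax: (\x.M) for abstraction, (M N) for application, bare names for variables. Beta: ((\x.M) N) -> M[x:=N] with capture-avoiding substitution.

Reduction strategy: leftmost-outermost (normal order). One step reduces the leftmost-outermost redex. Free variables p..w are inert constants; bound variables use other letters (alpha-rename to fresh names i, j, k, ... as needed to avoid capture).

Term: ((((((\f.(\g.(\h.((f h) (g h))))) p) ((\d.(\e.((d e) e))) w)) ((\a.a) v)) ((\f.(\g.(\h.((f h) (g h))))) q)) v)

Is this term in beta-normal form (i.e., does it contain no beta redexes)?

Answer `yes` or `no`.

Answer: no

Derivation:
Term: ((((((\f.(\g.(\h.((f h) (g h))))) p) ((\d.(\e.((d e) e))) w)) ((\a.a) v)) ((\f.(\g.(\h.((f h) (g h))))) q)) v)
Found 4 beta redex(es).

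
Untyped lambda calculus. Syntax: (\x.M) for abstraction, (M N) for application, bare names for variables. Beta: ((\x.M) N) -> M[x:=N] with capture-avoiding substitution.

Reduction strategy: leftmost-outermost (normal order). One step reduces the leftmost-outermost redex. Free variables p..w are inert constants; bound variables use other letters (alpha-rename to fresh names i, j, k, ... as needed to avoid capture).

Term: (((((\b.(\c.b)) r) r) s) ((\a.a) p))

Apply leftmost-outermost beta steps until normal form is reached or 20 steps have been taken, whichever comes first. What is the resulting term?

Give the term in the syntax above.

Answer: ((r s) p)

Derivation:
Step 0: (((((\b.(\c.b)) r) r) s) ((\a.a) p))
Step 1: ((((\c.r) r) s) ((\a.a) p))
Step 2: ((r s) ((\a.a) p))
Step 3: ((r s) p)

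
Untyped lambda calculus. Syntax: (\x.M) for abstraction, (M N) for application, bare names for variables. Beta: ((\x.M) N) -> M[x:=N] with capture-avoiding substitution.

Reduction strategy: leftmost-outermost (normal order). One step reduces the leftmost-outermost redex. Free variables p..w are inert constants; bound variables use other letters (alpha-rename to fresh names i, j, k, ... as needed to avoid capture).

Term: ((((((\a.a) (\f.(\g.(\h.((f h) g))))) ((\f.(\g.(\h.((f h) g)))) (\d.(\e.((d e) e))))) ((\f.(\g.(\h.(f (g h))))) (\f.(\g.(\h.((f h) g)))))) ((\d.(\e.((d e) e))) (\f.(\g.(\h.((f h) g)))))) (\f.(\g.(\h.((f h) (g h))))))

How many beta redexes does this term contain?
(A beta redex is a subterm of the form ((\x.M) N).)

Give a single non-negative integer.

Term: ((((((\a.a) (\f.(\g.(\h.((f h) g))))) ((\f.(\g.(\h.((f h) g)))) (\d.(\e.((d e) e))))) ((\f.(\g.(\h.(f (g h))))) (\f.(\g.(\h.((f h) g)))))) ((\d.(\e.((d e) e))) (\f.(\g.(\h.((f h) g)))))) (\f.(\g.(\h.((f h) (g h))))))
  Redex: ((\a.a) (\f.(\g.(\h.((f h) g)))))
  Redex: ((\f.(\g.(\h.((f h) g)))) (\d.(\e.((d e) e))))
  Redex: ((\f.(\g.(\h.(f (g h))))) (\f.(\g.(\h.((f h) g)))))
  Redex: ((\d.(\e.((d e) e))) (\f.(\g.(\h.((f h) g)))))
Total redexes: 4

Answer: 4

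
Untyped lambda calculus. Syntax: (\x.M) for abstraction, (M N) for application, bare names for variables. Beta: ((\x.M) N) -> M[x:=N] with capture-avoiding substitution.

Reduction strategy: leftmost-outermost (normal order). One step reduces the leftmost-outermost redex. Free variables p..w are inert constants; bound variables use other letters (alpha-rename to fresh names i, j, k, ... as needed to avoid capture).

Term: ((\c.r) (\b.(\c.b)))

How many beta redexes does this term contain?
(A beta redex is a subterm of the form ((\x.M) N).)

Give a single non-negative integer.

Answer: 1

Derivation:
Term: ((\c.r) (\b.(\c.b)))
  Redex: ((\c.r) (\b.(\c.b)))
Total redexes: 1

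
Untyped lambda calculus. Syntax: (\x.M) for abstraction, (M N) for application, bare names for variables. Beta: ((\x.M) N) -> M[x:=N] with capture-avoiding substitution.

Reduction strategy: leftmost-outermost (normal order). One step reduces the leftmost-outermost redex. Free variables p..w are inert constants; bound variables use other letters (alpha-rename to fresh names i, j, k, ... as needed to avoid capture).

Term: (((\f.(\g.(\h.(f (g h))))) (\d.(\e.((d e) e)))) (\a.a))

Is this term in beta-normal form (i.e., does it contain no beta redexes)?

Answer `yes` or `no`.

Answer: no

Derivation:
Term: (((\f.(\g.(\h.(f (g h))))) (\d.(\e.((d e) e)))) (\a.a))
Found 1 beta redex(es).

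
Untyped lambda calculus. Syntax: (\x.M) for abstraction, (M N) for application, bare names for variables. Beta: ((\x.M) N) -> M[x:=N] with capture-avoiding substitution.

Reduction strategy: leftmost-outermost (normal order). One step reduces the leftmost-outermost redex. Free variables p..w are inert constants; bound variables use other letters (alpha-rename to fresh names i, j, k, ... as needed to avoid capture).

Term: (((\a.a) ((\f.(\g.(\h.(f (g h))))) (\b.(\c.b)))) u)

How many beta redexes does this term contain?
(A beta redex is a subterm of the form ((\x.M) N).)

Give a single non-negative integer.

Term: (((\a.a) ((\f.(\g.(\h.(f (g h))))) (\b.(\c.b)))) u)
  Redex: ((\a.a) ((\f.(\g.(\h.(f (g h))))) (\b.(\c.b))))
  Redex: ((\f.(\g.(\h.(f (g h))))) (\b.(\c.b)))
Total redexes: 2

Answer: 2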